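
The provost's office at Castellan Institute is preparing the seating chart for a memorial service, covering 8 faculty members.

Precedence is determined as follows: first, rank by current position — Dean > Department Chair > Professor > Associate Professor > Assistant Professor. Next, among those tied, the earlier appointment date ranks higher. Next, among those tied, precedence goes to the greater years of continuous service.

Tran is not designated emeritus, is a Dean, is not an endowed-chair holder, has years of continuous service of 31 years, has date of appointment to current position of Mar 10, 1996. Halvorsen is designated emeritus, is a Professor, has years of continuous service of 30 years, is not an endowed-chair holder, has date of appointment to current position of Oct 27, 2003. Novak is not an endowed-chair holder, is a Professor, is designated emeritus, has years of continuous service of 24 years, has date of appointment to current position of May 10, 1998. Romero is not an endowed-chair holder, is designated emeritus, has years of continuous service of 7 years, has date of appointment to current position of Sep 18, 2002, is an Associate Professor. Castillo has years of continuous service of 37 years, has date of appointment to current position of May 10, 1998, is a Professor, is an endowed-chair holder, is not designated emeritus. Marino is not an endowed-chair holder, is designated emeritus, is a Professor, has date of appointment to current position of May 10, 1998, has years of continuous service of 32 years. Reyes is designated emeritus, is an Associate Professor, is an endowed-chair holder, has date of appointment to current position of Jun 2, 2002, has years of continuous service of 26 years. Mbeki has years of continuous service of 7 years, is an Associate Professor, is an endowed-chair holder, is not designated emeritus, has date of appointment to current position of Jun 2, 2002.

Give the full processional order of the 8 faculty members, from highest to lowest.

By current position: Tran (Dean); then Castillo, Marino, Novak and Halvorsen (Professor); then Reyes, Mbeki and Romero (Associate Professor).
Among Castillo, Marino, Novak and Halvorsen, by date of appointment to current position (earlier first): Castillo, Marino and Novak (May 10, 1998) before Halvorsen (Oct 27, 2003).
Among Castillo, Marino and Novak, by years of continuous service (higher first): Castillo (37 years) before Marino (32 years) before Novak (24 years).
Among Reyes, Mbeki and Romero, by date of appointment to current position (earlier first): Reyes and Mbeki (Jun 2, 2002) before Romero (Sep 18, 2002).
Among Reyes and Mbeki, by years of continuous service (higher first): Reyes (26 years) before Mbeki (7 years).
Full order: Tran, Castillo, Marino, Novak, Halvorsen, Reyes, Mbeki, Romero.

Tran, Castillo, Marino, Novak, Halvorsen, Reyes, Mbeki, Romero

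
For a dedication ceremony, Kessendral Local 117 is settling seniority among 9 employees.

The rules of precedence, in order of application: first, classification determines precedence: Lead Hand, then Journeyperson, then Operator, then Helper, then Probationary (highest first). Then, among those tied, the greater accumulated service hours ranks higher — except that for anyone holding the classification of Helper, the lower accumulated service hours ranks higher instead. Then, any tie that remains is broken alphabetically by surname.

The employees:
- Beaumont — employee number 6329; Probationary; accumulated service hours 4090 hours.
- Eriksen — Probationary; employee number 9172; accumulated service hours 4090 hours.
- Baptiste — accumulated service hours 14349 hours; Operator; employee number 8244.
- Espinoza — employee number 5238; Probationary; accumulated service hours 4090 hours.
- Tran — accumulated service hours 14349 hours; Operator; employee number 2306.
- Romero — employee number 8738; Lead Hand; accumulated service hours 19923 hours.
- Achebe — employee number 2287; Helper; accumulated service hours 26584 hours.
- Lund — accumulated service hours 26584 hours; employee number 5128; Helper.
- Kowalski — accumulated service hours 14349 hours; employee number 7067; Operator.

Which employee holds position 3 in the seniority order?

Kowalski

By classification: Romero (Lead Hand); then Baptiste, Kowalski and Tran (Operator); then Achebe and Lund (Helper); then Beaumont, Eriksen and Espinoza (Probationary).
Baptiste, Kowalski and Tran all have accumulated service hours 14349 hours, so the next rule applies.
Among Baptiste, Kowalski and Tran, alphabetically by surname: Baptiste before Kowalski before Tran.
Achebe and Lund both have accumulated service hours 26584 hours, so the next rule applies.
Among Achebe and Lund, alphabetically by surname: Achebe before Lund.
Beaumont, Eriksen and Espinoza all have accumulated service hours 4090 hours, so the next rule applies.
Among Beaumont, Eriksen and Espinoza, alphabetically by surname: Beaumont before Eriksen before Espinoza.
Order: Romero, Baptiste, Kowalski, Tran, Achebe, Lund, Beaumont, Eriksen, Espinoza.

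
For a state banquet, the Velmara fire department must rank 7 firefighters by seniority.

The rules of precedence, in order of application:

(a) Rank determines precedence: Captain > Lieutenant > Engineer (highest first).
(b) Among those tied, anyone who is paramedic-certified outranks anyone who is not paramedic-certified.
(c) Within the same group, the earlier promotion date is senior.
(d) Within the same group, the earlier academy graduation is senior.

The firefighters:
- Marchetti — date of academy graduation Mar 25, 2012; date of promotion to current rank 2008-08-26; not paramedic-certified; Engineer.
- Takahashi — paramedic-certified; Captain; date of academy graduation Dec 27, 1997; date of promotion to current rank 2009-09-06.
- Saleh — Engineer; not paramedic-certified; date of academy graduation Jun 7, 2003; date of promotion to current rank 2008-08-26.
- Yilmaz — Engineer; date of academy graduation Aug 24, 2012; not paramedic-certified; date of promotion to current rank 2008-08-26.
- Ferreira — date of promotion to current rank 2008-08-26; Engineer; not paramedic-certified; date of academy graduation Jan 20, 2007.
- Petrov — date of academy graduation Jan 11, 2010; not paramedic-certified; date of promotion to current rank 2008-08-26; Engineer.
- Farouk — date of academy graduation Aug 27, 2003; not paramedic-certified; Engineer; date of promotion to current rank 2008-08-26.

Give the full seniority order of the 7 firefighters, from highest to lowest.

By rank: Takahashi (Captain); then Saleh, Farouk, Ferreira, Petrov, Marchetti and Yilmaz (Engineer).
Saleh, Farouk, Ferreira, Petrov, Marchetti and Yilmaz are each not paramedic-certified, so the next rule applies.
Saleh, Farouk, Ferreira, Petrov, Marchetti and Yilmaz all have date of promotion to current rank 2008-08-26, so the next rule applies.
Among Saleh, Farouk, Ferreira, Petrov, Marchetti and Yilmaz, by date of academy graduation (earlier first): Saleh (Jun 7, 2003) before Farouk (Aug 27, 2003) before Ferreira (Jan 20, 2007) before Petrov (Jan 11, 2010) before Marchetti (Mar 25, 2012) before Yilmaz (Aug 24, 2012).
Full order: Takahashi, Saleh, Farouk, Ferreira, Petrov, Marchetti, Yilmaz.

Takahashi, Saleh, Farouk, Ferreira, Petrov, Marchetti, Yilmaz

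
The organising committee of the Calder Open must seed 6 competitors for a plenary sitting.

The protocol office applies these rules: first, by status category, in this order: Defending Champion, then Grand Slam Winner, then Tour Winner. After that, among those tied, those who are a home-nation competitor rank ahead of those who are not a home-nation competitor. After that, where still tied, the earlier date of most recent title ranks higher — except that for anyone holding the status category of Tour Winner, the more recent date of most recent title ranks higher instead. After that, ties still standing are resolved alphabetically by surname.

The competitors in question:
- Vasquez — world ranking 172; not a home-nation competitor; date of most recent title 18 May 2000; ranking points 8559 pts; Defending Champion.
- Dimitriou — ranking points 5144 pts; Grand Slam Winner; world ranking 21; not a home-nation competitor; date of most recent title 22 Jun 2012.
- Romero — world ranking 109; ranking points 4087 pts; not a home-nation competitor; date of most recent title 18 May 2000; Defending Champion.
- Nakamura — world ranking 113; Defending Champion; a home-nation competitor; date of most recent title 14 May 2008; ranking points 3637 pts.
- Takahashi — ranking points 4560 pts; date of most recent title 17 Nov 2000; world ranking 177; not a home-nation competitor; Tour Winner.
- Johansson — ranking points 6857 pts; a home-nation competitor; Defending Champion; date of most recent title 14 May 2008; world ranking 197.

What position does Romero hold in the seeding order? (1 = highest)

3

By status category: Johansson, Nakamura, Romero and Vasquez (Defending Champion); then Dimitriou (Grand Slam Winner); then Takahashi (Tour Winner).
Among Johansson, Nakamura, Romero and Vasquez, a home-nation competitor before not a home-nation competitor: Johansson and Nakamura (a home-nation competitor) before Romero and Vasquez (not a home-nation competitor).
Johansson and Nakamura both have date of most recent title 14 May 2008, so the next rule applies.
Among Johansson and Nakamura, alphabetically by surname: Johansson before Nakamura.
Romero and Vasquez both have date of most recent title 18 May 2000, so the next rule applies.
Among Romero and Vasquez, alphabetically by surname: Romero before Vasquez.
Order: Johansson, Nakamura, Romero, Vasquez, Dimitriou, Takahashi. So position 3.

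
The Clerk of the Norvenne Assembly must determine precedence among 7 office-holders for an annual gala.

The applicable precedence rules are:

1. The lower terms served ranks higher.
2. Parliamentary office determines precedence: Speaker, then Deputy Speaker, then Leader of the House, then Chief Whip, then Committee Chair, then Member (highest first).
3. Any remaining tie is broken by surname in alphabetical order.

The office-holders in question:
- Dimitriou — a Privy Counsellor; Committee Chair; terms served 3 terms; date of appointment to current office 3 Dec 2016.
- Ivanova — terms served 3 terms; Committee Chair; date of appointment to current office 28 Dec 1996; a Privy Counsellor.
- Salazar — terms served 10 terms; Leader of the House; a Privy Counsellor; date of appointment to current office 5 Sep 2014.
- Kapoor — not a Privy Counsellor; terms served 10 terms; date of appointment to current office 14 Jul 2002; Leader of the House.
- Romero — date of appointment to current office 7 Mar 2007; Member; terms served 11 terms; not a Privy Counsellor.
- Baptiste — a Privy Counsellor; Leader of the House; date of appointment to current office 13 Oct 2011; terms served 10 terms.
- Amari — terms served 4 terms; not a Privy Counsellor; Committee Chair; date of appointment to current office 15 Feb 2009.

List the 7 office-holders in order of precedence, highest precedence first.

Dimitriou, Ivanova, Amari, Baptiste, Kapoor, Salazar, Romero

By terms served (lower first): Dimitriou and Ivanova (both 3 terms); then Amari (4 terms); then Baptiste, Kapoor and Salazar (each 10 terms); then Romero (11 terms).
Dimitriou and Ivanova are each Committee Chair, so the next rule applies.
Among Dimitriou and Ivanova, alphabetically by surname: Dimitriou before Ivanova.
Baptiste, Kapoor and Salazar are each Leader of the House, so the next rule applies.
Among Baptiste, Kapoor and Salazar, alphabetically by surname: Baptiste before Kapoor before Salazar.
Full order: Dimitriou, Ivanova, Amari, Baptiste, Kapoor, Salazar, Romero.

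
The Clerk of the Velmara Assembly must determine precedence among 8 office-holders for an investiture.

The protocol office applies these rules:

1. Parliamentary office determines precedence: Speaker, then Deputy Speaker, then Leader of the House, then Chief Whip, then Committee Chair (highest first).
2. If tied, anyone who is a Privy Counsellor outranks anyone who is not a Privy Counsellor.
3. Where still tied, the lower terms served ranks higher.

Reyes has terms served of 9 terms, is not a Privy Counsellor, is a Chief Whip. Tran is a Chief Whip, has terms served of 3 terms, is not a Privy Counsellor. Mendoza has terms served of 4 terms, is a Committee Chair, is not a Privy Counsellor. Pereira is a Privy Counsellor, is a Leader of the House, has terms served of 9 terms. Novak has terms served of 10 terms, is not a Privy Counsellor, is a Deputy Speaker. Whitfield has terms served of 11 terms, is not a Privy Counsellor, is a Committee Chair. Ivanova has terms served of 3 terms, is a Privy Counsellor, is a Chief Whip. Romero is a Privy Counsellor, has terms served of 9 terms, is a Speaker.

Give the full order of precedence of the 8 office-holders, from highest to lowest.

By parliamentary office: Romero (Speaker); then Novak (Deputy Speaker); then Pereira (Leader of the House); then Ivanova, Tran and Reyes (Chief Whip); then Mendoza and Whitfield (Committee Chair).
Among Ivanova, Tran and Reyes, a Privy Counsellor before not a Privy Counsellor: Ivanova (a Privy Counsellor) before Tran and Reyes (not a Privy Counsellor).
Among Tran and Reyes, by terms served (lower first): Tran (3 terms) before Reyes (9 terms).
Mendoza and Whitfield are each not a Privy Counsellor, so the next rule applies.
Among Mendoza and Whitfield, by terms served (lower first): Mendoza (4 terms) before Whitfield (11 terms).
Full order: Romero, Novak, Pereira, Ivanova, Tran, Reyes, Mendoza, Whitfield.

Romero, Novak, Pereira, Ivanova, Tran, Reyes, Mendoza, Whitfield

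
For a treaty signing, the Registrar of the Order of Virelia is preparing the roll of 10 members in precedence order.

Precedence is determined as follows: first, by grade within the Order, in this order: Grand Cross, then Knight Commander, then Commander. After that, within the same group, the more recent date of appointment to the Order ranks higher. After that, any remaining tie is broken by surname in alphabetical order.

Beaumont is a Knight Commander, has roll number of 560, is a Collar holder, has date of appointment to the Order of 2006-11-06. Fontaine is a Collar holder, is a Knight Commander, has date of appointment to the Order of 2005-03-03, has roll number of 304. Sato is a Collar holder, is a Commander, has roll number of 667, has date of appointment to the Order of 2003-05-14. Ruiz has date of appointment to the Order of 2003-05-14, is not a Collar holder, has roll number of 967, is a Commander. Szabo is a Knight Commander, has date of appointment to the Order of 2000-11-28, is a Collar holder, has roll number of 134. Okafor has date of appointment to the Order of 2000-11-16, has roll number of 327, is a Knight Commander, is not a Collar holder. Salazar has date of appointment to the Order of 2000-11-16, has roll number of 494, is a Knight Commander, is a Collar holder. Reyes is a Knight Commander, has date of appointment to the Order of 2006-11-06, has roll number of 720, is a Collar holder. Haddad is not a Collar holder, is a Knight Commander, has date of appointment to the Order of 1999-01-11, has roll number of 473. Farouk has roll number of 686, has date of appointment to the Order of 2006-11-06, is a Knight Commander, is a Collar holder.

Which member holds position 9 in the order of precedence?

By grade within the Order: Beaumont, Farouk, Reyes, Fontaine, Szabo, Okafor, Salazar and Haddad (Knight Commander); then Ruiz and Sato (Commander).
Among Beaumont, Farouk, Reyes, Fontaine, Szabo, Okafor, Salazar and Haddad, by date of appointment to the Order (later first): Beaumont, Farouk and Reyes (2006-11-06) before Fontaine (2005-03-03) before Szabo (2000-11-28) before Okafor and Salazar (2000-11-16) before Haddad (1999-01-11).
Among Beaumont, Farouk and Reyes, alphabetically by surname: Beaumont before Farouk before Reyes.
Among Okafor and Salazar, alphabetically by surname: Okafor before Salazar.
Ruiz and Sato both have date of appointment to the Order 2003-05-14, so the next rule applies.
Among Ruiz and Sato, alphabetically by surname: Ruiz before Sato.
Order: Beaumont, Farouk, Reyes, Fontaine, Szabo, Okafor, Salazar, Haddad, Ruiz, Sato.

Ruiz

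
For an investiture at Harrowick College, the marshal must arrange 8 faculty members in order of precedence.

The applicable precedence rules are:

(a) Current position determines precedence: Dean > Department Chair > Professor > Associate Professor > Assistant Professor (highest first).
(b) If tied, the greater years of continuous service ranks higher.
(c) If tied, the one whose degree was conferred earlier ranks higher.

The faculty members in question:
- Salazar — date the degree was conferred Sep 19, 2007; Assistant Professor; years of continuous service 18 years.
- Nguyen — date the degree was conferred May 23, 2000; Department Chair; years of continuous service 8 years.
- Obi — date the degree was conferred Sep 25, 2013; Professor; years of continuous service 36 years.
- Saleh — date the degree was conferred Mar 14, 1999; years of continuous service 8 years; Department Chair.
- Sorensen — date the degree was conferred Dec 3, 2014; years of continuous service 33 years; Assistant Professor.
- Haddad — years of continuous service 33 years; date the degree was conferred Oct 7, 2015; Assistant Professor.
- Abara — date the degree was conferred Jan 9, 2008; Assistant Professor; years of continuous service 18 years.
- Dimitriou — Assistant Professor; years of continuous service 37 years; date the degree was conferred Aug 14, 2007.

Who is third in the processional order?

By current position: Saleh and Nguyen (Department Chair); then Obi (Professor); then Dimitriou, Sorensen, Haddad, Salazar and Abara (Assistant Professor).
Saleh and Nguyen both have years of continuous service 8 years, so the next rule applies.
Among Saleh and Nguyen, by date the degree was conferred (earlier first): Saleh (Mar 14, 1999) before Nguyen (May 23, 2000).
Among Dimitriou, Sorensen, Haddad, Salazar and Abara, by years of continuous service (higher first): Dimitriou (37 years) before Sorensen and Haddad (33 years) before Salazar and Abara (18 years).
Among Sorensen and Haddad, by date the degree was conferred (earlier first): Sorensen (Dec 3, 2014) before Haddad (Oct 7, 2015).
Among Salazar and Abara, by date the degree was conferred (earlier first): Salazar (Sep 19, 2007) before Abara (Jan 9, 2008).
Order: Saleh, Nguyen, Obi, Dimitriou, Sorensen, Haddad, Salazar, Abara.

Obi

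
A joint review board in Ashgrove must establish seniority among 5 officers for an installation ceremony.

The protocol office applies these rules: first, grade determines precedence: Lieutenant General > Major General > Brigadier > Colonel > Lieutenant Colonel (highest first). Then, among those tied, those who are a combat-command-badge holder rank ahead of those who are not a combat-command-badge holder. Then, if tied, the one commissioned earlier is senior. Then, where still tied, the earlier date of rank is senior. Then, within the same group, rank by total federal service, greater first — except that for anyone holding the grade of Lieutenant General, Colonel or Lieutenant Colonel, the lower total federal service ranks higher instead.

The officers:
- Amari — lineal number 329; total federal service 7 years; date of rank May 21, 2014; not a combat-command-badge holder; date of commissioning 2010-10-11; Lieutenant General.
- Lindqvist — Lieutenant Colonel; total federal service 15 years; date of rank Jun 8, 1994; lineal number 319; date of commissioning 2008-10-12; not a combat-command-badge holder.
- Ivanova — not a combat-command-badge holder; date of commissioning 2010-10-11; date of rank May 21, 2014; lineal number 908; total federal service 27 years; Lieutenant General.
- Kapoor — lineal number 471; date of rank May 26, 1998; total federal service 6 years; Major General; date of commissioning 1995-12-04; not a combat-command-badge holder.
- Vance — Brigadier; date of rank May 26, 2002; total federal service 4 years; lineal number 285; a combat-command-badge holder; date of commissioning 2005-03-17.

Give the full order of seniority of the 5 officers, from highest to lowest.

Amari, Ivanova, Kapoor, Vance, Lindqvist

By grade: Amari and Ivanova (Lieutenant General); then Kapoor (Major General); then Vance (Brigadier); then Lindqvist (Lieutenant Colonel).
Amari and Ivanova are each not a combat-command-badge holder, so the next rule applies.
Amari and Ivanova both have date of commissioning 2010-10-11, so the next rule applies.
Amari and Ivanova both have date of rank May 21, 2014, so the next rule applies.
Among Amari and Ivanova, by total federal service (lower first) (reversed rule for this group): Amari (7 years) before Ivanova (27 years).
Full order: Amari, Ivanova, Kapoor, Vance, Lindqvist.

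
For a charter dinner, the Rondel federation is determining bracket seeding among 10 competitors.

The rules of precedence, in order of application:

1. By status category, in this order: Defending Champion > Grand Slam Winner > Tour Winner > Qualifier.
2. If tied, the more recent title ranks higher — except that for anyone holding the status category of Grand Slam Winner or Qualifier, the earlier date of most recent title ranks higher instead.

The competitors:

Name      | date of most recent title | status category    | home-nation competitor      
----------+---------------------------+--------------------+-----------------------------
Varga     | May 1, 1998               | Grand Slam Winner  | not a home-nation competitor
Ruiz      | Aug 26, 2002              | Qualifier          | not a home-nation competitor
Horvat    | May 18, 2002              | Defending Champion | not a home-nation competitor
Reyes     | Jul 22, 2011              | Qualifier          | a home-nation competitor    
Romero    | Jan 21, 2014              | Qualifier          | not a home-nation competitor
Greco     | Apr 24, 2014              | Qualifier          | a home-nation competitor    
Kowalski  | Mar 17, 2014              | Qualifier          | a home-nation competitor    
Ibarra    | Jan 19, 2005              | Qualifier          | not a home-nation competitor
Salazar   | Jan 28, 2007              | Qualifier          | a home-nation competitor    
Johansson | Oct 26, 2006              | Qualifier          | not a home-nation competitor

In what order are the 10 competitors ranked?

Horvat, Varga, Ruiz, Ibarra, Johansson, Salazar, Reyes, Romero, Kowalski, Greco

By status category: Horvat (Defending Champion); then Varga (Grand Slam Winner); then Ruiz, Ibarra, Johansson, Salazar, Reyes, Romero, Kowalski and Greco (Qualifier).
Among Ruiz, Ibarra, Johansson, Salazar, Reyes, Romero, Kowalski and Greco, by date of most recent title (earlier first) (reversed rule for this group): Ruiz (Aug 26, 2002) before Ibarra (Jan 19, 2005) before Johansson (Oct 26, 2006) before Salazar (Jan 28, 2007) before Reyes (Jul 22, 2011) before Romero (Jan 21, 2014) before Kowalski (Mar 17, 2014) before Greco (Apr 24, 2014).
Full order: Horvat, Varga, Ruiz, Ibarra, Johansson, Salazar, Reyes, Romero, Kowalski, Greco.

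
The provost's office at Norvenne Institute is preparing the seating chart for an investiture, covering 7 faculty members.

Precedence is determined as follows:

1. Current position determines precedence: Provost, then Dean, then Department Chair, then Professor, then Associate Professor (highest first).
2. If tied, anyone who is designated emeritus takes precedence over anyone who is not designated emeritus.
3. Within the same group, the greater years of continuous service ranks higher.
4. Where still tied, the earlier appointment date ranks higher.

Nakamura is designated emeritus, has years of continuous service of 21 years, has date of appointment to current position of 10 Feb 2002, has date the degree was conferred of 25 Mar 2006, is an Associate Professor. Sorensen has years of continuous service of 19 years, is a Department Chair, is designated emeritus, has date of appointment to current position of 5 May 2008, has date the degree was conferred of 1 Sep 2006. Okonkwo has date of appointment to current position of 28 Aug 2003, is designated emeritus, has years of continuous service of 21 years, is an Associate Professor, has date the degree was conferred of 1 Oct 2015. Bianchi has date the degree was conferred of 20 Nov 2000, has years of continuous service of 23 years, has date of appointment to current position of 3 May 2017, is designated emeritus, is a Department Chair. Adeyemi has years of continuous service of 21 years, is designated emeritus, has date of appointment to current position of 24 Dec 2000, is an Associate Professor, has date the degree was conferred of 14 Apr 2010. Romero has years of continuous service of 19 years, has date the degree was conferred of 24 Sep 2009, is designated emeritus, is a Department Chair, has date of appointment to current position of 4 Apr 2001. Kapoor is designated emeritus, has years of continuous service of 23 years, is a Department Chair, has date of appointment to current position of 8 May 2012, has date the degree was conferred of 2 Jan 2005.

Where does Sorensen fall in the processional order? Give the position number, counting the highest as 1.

By current position: Kapoor, Bianchi, Romero and Sorensen (Department Chair); then Adeyemi, Nakamura and Okonkwo (Associate Professor).
Kapoor, Bianchi, Romero and Sorensen are each designated emeritus, so the next rule applies.
Among Kapoor, Bianchi, Romero and Sorensen, by years of continuous service (higher first): Kapoor and Bianchi (23 years) before Romero and Sorensen (19 years).
Among Kapoor and Bianchi, by date of appointment to current position (earlier first): Kapoor (8 May 2012) before Bianchi (3 May 2017).
Among Romero and Sorensen, by date of appointment to current position (earlier first): Romero (4 Apr 2001) before Sorensen (5 May 2008).
Adeyemi, Nakamura and Okonkwo are each designated emeritus, so the next rule applies.
Adeyemi, Nakamura and Okonkwo all have years of continuous service 21 years, so the next rule applies.
Among Adeyemi, Nakamura and Okonkwo, by date of appointment to current position (earlier first): Adeyemi (24 Dec 2000) before Nakamura (10 Feb 2002) before Okonkwo (28 Aug 2003).
Order: Kapoor, Bianchi, Romero, Sorensen, Adeyemi, Nakamura, Okonkwo. So position 4.

4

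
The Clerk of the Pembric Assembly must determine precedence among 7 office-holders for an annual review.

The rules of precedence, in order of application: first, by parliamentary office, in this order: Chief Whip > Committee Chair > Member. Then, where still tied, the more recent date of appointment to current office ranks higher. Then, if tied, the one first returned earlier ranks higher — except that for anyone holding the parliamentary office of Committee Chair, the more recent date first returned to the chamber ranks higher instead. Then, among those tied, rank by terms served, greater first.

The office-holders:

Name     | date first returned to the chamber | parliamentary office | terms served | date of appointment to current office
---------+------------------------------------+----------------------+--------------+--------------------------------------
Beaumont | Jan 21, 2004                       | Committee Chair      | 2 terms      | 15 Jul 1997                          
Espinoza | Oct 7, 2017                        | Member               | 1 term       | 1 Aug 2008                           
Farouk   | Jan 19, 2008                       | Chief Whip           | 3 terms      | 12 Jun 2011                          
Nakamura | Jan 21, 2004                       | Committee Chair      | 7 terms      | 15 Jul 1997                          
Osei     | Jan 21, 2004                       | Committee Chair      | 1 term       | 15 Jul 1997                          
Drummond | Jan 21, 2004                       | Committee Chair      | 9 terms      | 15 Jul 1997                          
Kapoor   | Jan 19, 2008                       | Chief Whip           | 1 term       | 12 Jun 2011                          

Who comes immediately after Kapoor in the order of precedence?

Drummond

By parliamentary office: Farouk and Kapoor (Chief Whip); then Drummond, Nakamura, Beaumont and Osei (Committee Chair); then Espinoza (Member).
Farouk and Kapoor both have date of appointment to current office 12 Jun 2011, so the next rule applies.
Farouk and Kapoor both have date first returned to the chamber Jan 19, 2008, so the next rule applies.
Among Farouk and Kapoor, by terms served (higher first): Farouk (3 terms) before Kapoor (1 term).
Drummond, Nakamura, Beaumont and Osei all have date of appointment to current office 15 Jul 1997, so the next rule applies.
Drummond, Nakamura, Beaumont and Osei all have date first returned to the chamber Jan 21, 2004, so the next rule applies.
Among Drummond, Nakamura, Beaumont and Osei, by terms served (higher first): Drummond (9 terms) before Nakamura (7 terms) before Beaumont (2 terms) before Osei (1 term).
Order: Farouk, Kapoor, Drummond, Nakamura, Beaumont, Osei, Espinoza.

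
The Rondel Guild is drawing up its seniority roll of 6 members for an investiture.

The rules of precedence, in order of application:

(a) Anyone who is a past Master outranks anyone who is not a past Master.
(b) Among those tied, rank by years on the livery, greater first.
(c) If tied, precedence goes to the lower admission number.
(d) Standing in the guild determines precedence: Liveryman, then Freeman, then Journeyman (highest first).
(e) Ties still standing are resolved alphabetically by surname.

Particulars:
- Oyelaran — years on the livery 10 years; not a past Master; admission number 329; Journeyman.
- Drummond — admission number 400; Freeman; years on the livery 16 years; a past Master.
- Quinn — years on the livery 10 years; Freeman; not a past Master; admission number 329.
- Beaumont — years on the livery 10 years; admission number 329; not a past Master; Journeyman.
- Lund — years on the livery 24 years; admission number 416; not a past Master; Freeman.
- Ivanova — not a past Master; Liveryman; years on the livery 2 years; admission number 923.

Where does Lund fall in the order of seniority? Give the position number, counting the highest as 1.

2

By the first rule: Drummond (a past Master); then Lund, Quinn, Beaumont, Oyelaran and Ivanova (each not a past Master).
Among Lund, Quinn, Beaumont, Oyelaran and Ivanova, by years on the livery (higher first): Lund (24 years) before Quinn, Beaumont and Oyelaran (10 years) before Ivanova (2 years).
Quinn, Beaumont and Oyelaran all have admission number 329, so the next rule applies.
Among Quinn, Beaumont and Oyelaran, by standing in the guild: Quinn (Freeman) before Beaumont and Oyelaran (Journeyman).
Among Beaumont and Oyelaran, alphabetically by surname: Beaumont before Oyelaran.
Order: Drummond, Lund, Quinn, Beaumont, Oyelaran, Ivanova. So position 2.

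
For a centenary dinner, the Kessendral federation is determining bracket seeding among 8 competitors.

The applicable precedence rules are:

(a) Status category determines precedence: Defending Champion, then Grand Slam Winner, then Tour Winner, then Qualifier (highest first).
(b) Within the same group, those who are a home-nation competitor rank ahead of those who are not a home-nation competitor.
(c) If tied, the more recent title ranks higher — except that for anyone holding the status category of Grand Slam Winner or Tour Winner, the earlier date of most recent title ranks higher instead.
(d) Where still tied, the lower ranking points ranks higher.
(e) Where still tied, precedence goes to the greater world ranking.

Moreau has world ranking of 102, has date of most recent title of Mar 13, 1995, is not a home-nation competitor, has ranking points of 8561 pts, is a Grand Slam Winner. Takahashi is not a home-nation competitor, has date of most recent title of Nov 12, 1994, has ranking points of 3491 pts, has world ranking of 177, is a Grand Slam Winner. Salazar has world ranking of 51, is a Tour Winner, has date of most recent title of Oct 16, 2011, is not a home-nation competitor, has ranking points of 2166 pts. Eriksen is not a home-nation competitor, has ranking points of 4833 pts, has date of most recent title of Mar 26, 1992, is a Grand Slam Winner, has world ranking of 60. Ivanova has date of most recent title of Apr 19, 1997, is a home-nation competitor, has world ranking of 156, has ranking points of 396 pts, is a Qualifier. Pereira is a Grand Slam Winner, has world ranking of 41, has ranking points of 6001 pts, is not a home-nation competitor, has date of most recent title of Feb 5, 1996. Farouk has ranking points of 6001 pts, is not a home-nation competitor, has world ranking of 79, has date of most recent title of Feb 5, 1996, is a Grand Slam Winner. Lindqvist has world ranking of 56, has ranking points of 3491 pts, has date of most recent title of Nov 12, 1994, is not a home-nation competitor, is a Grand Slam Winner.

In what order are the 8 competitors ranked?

Eriksen, Takahashi, Lindqvist, Moreau, Farouk, Pereira, Salazar, Ivanova

By status category: Eriksen, Takahashi, Lindqvist, Moreau, Farouk and Pereira (Grand Slam Winner); then Salazar (Tour Winner); then Ivanova (Qualifier).
Eriksen, Takahashi, Lindqvist, Moreau, Farouk and Pereira are each not a home-nation competitor, so the next rule applies.
Among Eriksen, Takahashi, Lindqvist, Moreau, Farouk and Pereira, by date of most recent title (earlier first) (reversed rule for this group): Eriksen (Mar 26, 1992) before Takahashi and Lindqvist (Nov 12, 1994) before Moreau (Mar 13, 1995) before Farouk and Pereira (Feb 5, 1996).
Takahashi and Lindqvist both have ranking points 3491 pts, so the next rule applies.
Among Takahashi and Lindqvist, by world ranking (higher first): Takahashi (177) before Lindqvist (56).
Farouk and Pereira both have ranking points 6001 pts, so the next rule applies.
Among Farouk and Pereira, by world ranking (higher first): Farouk (79) before Pereira (41).
Full order: Eriksen, Takahashi, Lindqvist, Moreau, Farouk, Pereira, Salazar, Ivanova.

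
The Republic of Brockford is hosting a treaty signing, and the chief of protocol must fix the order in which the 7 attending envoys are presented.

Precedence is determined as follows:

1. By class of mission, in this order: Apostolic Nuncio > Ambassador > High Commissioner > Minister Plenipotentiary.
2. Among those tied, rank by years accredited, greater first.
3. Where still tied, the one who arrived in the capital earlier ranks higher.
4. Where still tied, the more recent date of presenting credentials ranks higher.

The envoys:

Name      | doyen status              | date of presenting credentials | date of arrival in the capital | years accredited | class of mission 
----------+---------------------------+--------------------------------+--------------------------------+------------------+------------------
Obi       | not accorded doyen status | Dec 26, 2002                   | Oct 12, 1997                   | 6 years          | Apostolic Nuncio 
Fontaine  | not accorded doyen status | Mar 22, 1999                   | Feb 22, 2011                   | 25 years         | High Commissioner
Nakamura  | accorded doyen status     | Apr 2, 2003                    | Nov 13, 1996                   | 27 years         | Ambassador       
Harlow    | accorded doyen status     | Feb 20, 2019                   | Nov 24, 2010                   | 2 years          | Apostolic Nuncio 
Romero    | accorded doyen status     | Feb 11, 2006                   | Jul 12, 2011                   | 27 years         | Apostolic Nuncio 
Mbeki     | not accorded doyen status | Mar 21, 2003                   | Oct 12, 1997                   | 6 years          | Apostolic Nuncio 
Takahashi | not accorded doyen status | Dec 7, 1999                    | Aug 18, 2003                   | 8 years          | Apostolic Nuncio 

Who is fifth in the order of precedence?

By class of mission: Romero, Takahashi, Mbeki, Obi and Harlow (Apostolic Nuncio); then Nakamura (Ambassador); then Fontaine (High Commissioner).
Among Romero, Takahashi, Mbeki, Obi and Harlow, by years accredited (higher first): Romero (27 years) before Takahashi (8 years) before Mbeki and Obi (6 years) before Harlow (2 years).
Mbeki and Obi both have date of arrival in the capital Oct 12, 1997, so the next rule applies.
Among Mbeki and Obi, by date of presenting credentials (later first): Mbeki (Mar 21, 2003) before Obi (Dec 26, 2002).
Order: Romero, Takahashi, Mbeki, Obi, Harlow, Nakamura, Fontaine.

Harlow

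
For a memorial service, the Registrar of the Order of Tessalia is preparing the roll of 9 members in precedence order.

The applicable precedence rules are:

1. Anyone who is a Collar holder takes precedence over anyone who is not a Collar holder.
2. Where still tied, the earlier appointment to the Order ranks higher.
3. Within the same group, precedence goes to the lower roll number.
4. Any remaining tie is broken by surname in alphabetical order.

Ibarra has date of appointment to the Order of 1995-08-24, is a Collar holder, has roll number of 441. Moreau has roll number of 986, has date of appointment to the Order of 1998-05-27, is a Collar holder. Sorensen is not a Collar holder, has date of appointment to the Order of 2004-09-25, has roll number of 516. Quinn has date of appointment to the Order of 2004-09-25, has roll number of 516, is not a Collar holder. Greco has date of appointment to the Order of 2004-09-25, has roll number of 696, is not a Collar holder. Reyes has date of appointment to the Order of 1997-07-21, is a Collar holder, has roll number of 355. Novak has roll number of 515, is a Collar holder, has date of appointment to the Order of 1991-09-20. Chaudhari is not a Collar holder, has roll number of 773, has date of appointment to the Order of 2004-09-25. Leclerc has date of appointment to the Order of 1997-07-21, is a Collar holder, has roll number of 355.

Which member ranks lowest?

Chaudhari

By the first rule: Novak, Ibarra, Leclerc, Reyes and Moreau (each a Collar holder); then Quinn, Sorensen, Greco and Chaudhari (each not a Collar holder).
Among Novak, Ibarra, Leclerc, Reyes and Moreau, by date of appointment to the Order (earlier first): Novak (1991-09-20) before Ibarra (1995-08-24) before Leclerc and Reyes (1997-07-21) before Moreau (1998-05-27).
Leclerc and Reyes both have roll number 355, so the next rule applies.
Among Leclerc and Reyes, alphabetically by surname: Leclerc before Reyes.
Quinn, Sorensen, Greco and Chaudhari all have date of appointment to the Order 2004-09-25, so the next rule applies.
Among Quinn, Sorensen, Greco and Chaudhari, by roll number (lower first): Quinn and Sorensen (516) before Greco (696) before Chaudhari (773).
Among Quinn and Sorensen, alphabetically by surname: Quinn before Sorensen.
Order: Novak, Ibarra, Leclerc, Reyes, Moreau, Quinn, Sorensen, Greco, Chaudhari.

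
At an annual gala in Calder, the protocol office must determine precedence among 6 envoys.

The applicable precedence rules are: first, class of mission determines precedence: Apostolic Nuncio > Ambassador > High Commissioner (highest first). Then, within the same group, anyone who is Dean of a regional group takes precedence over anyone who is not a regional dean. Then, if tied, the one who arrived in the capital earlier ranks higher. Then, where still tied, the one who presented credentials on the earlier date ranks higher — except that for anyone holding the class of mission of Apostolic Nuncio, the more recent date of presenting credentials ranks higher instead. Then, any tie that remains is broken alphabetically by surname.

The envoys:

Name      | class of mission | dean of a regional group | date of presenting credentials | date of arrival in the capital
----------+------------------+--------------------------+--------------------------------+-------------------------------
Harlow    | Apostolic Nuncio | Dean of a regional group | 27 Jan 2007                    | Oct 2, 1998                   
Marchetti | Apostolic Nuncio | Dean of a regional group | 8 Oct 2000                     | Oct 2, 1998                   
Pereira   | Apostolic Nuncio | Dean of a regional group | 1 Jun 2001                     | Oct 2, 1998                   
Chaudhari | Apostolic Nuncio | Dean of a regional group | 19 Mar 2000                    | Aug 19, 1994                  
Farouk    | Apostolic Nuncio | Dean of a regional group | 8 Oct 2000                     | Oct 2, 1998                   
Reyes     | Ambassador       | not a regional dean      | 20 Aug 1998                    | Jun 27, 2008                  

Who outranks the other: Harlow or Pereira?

Harlow

By class of mission: Chaudhari, Harlow, Pereira, Farouk and Marchetti (Apostolic Nuncio); then Reyes (Ambassador).
Chaudhari, Harlow, Pereira, Farouk and Marchetti are each Dean of a regional group, so the next rule applies.
Among Chaudhari, Harlow, Pereira, Farouk and Marchetti, by date of arrival in the capital (earlier first): Chaudhari (Aug 19, 1994) before Harlow, Pereira, Farouk and Marchetti (Oct 2, 1998).
Among Harlow, Pereira, Farouk and Marchetti, by date of presenting credentials (later first) (reversed rule for this group): Harlow (27 Jan 2007) before Pereira (1 Jun 2001) before Farouk and Marchetti (8 Oct 2000).
Among Farouk and Marchetti, alphabetically by surname: Farouk before Marchetti.
So Harlow takes precedence.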